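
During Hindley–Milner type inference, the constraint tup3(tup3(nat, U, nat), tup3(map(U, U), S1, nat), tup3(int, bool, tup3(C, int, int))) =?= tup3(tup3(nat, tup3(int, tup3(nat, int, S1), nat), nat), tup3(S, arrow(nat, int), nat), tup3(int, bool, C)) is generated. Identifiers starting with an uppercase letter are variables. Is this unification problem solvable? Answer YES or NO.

NO

Decompose tup3/3: tup3(nat, U, nat) =?= tup3(nat, tup3(int, tup3(nat, int, S1), nat), nat),  tup3(map(U, U), S1, nat) =?= tup3(S, arrow(nat, int), nat),  tup3(int, bool, tup3(C, int, int)) =?= tup3(int, bool, C).
Decompose tup3/3: nat =?= nat,  U =?= tup3(int, tup3(nat, int, S1), nat),  nat =?= nat.
Delete trivial equation nat =?= nat.
Bind U := tup3(int, tup3(nat, int, S1), nat); substituting into the one remaining equation that mentions U gives: tup3(map(tup3(int, tup3(nat, int, S1), nat), tup3(int, tup3(nat, int, S1), nat)), S1, nat) =?= tup3(S, arrow(nat, int), nat).
Delete trivial equation nat =?= nat.
Decompose tup3/3: map(tup3(int, tup3(nat, int, S1), nat), tup3(int, tup3(nat, int, S1), nat)) =?= S,  S1 =?= arrow(nat, int),  nat =?= nat.
Bind S := map(tup3(int, tup3(nat, int, S1), nat), tup3(int, tup3(nat, int, S1), nat)); no other remaining equation mentions S.
Bind S1 := arrow(nat, int); no other remaining equation mentions S1. Substituting into the earlier bindings gives U := tup3(int, tup3(nat, int, arrow(nat, int)), nat), S := map(tup3(int, tup3(nat, int, arrow(nat, int)), nat), tup3(int, tup3(nat, int, arrow(nat, int)), nat)).
Delete trivial equation nat =?= nat.
Decompose tup3/3: int =?= int,  bool =?= bool,  tup3(C, int, int) =?= C.
Delete trivial equation int =?= int.
Delete trivial equation bool =?= bool.
Occurs check fails: C occurs in tup3(C, int, int); the equation C =?= tup3(C, int, int) has no finite solution.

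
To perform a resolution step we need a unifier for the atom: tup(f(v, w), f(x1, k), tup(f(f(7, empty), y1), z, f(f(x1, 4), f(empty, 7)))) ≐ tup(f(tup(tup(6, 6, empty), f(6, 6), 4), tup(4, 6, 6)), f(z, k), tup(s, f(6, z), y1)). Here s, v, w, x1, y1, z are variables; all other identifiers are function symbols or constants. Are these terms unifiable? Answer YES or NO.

NO

Decompose tup/3: f(v, w) ≐ f(tup(tup(6, 6, empty), f(6, 6), 4), tup(4, 6, 6)),  f(x1, k) ≐ f(z, k),  tup(f(f(7, empty), y1), z, f(f(x1, 4), f(empty, 7))) ≐ tup(s, f(6, z), y1).
Decompose f/2: v ≐ tup(tup(6, 6, empty), f(6, 6), 4),  w ≐ tup(4, 6, 6).
Bind v := tup(tup(6, 6, empty), f(6, 6), 4); no other remaining equation mentions v.
Bind w := tup(4, 6, 6); no other remaining equation mentions w.
Decompose f/2: x1 ≐ z,  k ≐ k.
Bind x1 := z; substituting into the one remaining equation that mentions x1 gives: tup(f(f(7, empty), y1), z, f(f(z, 4), f(empty, 7))) ≐ tup(s, f(6, z), y1).
Delete trivial equation k ≐ k.
Decompose tup/3: f(f(7, empty), y1) ≐ s,  z ≐ f(6, z),  f(f(z, 4), f(empty, 7)) ≐ y1.
Bind s := f(f(7, empty), y1); no other remaining equation mentions s.
Occurs check fails: z occurs in f(6, z); the equation z ≐ f(6, z) has no finite solution.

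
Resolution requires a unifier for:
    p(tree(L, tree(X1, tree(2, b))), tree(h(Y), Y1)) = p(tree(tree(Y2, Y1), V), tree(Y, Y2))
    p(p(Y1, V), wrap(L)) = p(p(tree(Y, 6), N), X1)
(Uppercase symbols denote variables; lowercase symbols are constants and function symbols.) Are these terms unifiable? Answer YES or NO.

Decompose p/2: tree(L, tree(X1, tree(2, b))) = tree(tree(Y2, Y1), V),  tree(h(Y), Y1) = tree(Y, Y2).
Decompose tree/2: L = tree(Y2, Y1),  tree(X1, tree(2, b)) = V.
Bind L := tree(Y2, Y1); substituting into the one remaining equation that mentions L gives: p(p(Y1, V), wrap(tree(Y2, Y1))) = p(p(tree(Y, 6), N), X1).
Bind V := tree(X1, tree(2, b)); substituting into the one remaining equation that mentions V gives: p(p(Y1, tree(X1, tree(2, b))), wrap(tree(Y2, Y1))) = p(p(tree(Y, 6), N), X1).
Decompose tree/2: h(Y) = Y,  Y1 = Y2.
Occurs check fails: Y occurs in h(Y); the equation Y = h(Y) has no finite solution.

NO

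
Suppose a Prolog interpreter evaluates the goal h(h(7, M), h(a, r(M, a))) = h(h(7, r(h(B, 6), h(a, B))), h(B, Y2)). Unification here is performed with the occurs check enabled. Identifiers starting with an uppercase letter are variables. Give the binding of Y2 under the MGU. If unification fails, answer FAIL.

r(r(h(a, 6), h(a, a)), a)

Decompose h/2: h(7, M) = h(7, r(h(B, 6), h(a, B))),  h(a, r(M, a)) = h(B, Y2).
Decompose h/2: 7 = 7,  M = r(h(B, 6), h(a, B)).
Delete trivial equation 7 = 7.
Bind M := r(h(B, 6), h(a, B)); substituting into the remaining equation gives: h(a, r(r(h(B, 6), h(a, B)), a)) = h(B, Y2).
Decompose h/2: a = B,  r(r(h(B, 6), h(a, B)), a) = Y2.
Bind B := a; substituting into the remaining equation gives: r(r(h(a, 6), h(a, a)), a) = Y2. Substituting into the earlier binding gives M := r(h(a, 6), h(a, a)).
Bind Y2 := r(r(h(a, 6), h(a, a)), a).
MGU = { M = r(h(a, 6), h(a, a)), B = a, Y2 = r(r(h(a, 6), h(a, a)), a) }, so Y2 = r(r(h(a, 6), h(a, a)), a).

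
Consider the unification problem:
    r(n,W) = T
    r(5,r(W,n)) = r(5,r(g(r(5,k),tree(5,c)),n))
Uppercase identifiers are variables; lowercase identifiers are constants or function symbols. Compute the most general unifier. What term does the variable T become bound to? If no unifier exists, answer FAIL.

Bind T := r(n,W); no other remaining equation mentions T.
Decompose r/2: 5 = 5,  r(W,n) = r(g(r(5,k),tree(5,c)),n).
Delete trivial equation 5 = 5.
Decompose r/2: W = g(r(5,k),tree(5,c)),  n = n.
Bind W := g(r(5,k),tree(5,c)); no other remaining equation mentions W. Substituting into the earlier binding gives T := r(n,g(r(5,k),tree(5,c))).
Delete trivial equation n = n.
MGU = { T := r(n,g(r(5,k),tree(5,c))), W := g(r(5,k),tree(5,c)) }, so T := r(n,g(r(5,k),tree(5,c))).

r(n,g(r(5,k),tree(5,c)))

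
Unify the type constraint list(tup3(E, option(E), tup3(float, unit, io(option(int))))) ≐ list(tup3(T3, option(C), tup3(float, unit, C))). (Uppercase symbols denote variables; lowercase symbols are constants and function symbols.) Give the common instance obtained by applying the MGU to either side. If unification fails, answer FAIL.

Decompose list/1: tup3(E, option(E), tup3(float, unit, io(option(int)))) ≐ tup3(T3, option(C), tup3(float, unit, C)).
Decompose tup3/3: E ≐ T3,  option(E) ≐ option(C),  tup3(float, unit, io(option(int))) ≐ tup3(float, unit, C).
Bind E := T3; substituting into the one remaining equation that mentions E gives: option(T3) ≐ option(C).
Decompose option/1: T3 ≐ C.
Bind T3 := C; no other remaining equation mentions T3. Substituting into the earlier binding gives E := C.
Decompose tup3/3: float ≐ float,  unit ≐ unit,  io(option(int)) ≐ C.
Delete trivial equation float ≐ float.
Delete trivial equation unit ≐ unit.
Bind C := io(option(int)). Substituting into the earlier bindings gives E := io(option(int)), T3 := io(option(int)).
Applying the MGU to either side gives list(tup3(io(option(int)), option(io(option(int))), tup3(float, unit, io(option(int))))).

list(tup3(io(option(int)), option(io(option(int))), tup3(float, unit, io(option(int)))))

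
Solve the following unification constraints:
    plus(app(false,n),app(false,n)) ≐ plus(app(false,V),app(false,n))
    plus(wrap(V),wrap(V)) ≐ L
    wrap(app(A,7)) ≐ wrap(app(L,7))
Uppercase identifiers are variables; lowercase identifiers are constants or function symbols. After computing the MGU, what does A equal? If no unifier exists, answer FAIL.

Decompose plus/2: app(false,n) ≐ app(false,V),  app(false,n) ≐ app(false,n).
Decompose app/2: false ≐ false,  n ≐ V.
Delete trivial equation false ≐ false.
Bind V := n; substituting into the one remaining equation that mentions V gives: plus(wrap(n),wrap(n)) ≐ L.
Delete trivial equation app(false,n) ≐ app(false,n).
Bind L := plus(wrap(n),wrap(n)); substituting into the remaining equation gives: wrap(app(A,7)) ≐ wrap(app(plus(wrap(n),wrap(n)),7)).
Decompose wrap/1: app(A,7) ≐ app(plus(wrap(n),wrap(n)),7).
Decompose app/2: A ≐ plus(wrap(n),wrap(n)),  7 ≐ 7.
Bind A := plus(wrap(n),wrap(n)); no other remaining equation mentions A.
Delete trivial equation 7 ≐ 7.
MGU = { V -> n, L -> plus(wrap(n),wrap(n)), A -> plus(wrap(n),wrap(n)) }, so A -> plus(wrap(n),wrap(n)).

plus(wrap(n),wrap(n))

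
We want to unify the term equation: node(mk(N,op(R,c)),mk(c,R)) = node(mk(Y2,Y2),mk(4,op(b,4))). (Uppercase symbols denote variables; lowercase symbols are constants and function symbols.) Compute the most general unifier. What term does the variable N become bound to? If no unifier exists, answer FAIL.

Decompose node/2: mk(N,op(R,c)) = mk(Y2,Y2),  mk(c,R) = mk(4,op(b,4)).
Decompose mk/2: N = Y2,  op(R,c) = Y2.
Bind N := Y2; no other remaining equation mentions N.
Bind Y2 := op(R,c); no other remaining equation mentions Y2. Substituting into the earlier binding gives N := op(R,c).
Decompose mk/2: c = 4,  R = op(b,4).
Clash: constants c and 4 differ; no unifier exists.

FAIL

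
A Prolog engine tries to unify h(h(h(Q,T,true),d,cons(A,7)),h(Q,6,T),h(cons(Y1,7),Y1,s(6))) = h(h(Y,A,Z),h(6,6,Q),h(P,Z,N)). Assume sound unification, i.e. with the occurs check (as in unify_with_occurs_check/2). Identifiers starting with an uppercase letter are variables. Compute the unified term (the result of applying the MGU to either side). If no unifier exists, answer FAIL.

Decompose h/3: h(h(Q,T,true),d,cons(A,7)) = h(Y,A,Z),  h(Q,6,T) = h(6,6,Q),  h(cons(Y1,7),Y1,s(6)) = h(P,Z,N).
Decompose h/3: h(Q,T,true) = Y,  d = A,  cons(A,7) = Z.
Bind Y := h(Q,T,true); no other remaining equation mentions Y.
Bind A := d; substituting into the one remaining equation that mentions A gives: cons(d,7) = Z.
Bind Z := cons(d,7); substituting into the one remaining equation that mentions Z gives: h(cons(Y1,7),Y1,s(6)) = h(P,cons(d,7),N).
Decompose h/3: Q = 6,  6 = 6,  T = Q.
Bind Q := 6; substituting into the one remaining equation that mentions Q gives: T = 6. Substituting into the earlier binding gives Y := h(6,T,true).
Delete trivial equation 6 = 6.
Bind T := 6; no other remaining equation mentions T. Substituting into the earlier binding gives Y := h(6,6,true).
Decompose h/3: cons(Y1,7) = P,  Y1 = cons(d,7),  s(6) = N.
Bind P := cons(Y1,7); no other remaining equation mentions P.
Bind Y1 := cons(d,7); no other remaining equation mentions Y1. Substituting into the earlier binding gives P := cons(cons(d,7),7).
Bind N := s(6).
Applying the MGU to either side gives h(h(h(6,6,true),d,cons(d,7)),h(6,6,6),h(cons(cons(d,7),7),cons(d,7),s(6))).

h(h(h(6,6,true),d,cons(d,7)),h(6,6,6),h(cons(cons(d,7),7),cons(d,7),s(6)))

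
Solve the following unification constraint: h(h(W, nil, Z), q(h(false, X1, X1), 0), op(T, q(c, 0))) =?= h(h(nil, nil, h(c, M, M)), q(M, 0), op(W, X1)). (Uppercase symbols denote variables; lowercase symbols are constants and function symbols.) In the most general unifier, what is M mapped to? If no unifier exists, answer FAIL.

Decompose h/3: h(W, nil, Z) =?= h(nil, nil, h(c, M, M)),  q(h(false, X1, X1), 0) =?= q(M, 0),  op(T, q(c, 0)) =?= op(W, X1).
Decompose h/3: W =?= nil,  nil =?= nil,  Z =?= h(c, M, M).
Bind W := nil; substituting into the one remaining equation that mentions W gives: op(T, q(c, 0)) =?= op(nil, X1).
Delete trivial equation nil =?= nil.
Bind Z := h(c, M, M); no other remaining equation mentions Z.
Decompose q/2: h(false, X1, X1) =?= M,  0 =?= 0.
Bind M := h(false, X1, X1); no other remaining equation mentions M. Substituting into the earlier binding gives Z := h(c, h(false, X1, X1), h(false, X1, X1)).
Delete trivial equation 0 =?= 0.
Decompose op/2: T =?= nil,  q(c, 0) =?= X1.
Bind T := nil; no other remaining equation mentions T.
Bind X1 := q(c, 0). Substituting into the earlier bindings gives Z := h(c, h(false, q(c, 0), q(c, 0)), h(false, q(c, 0), q(c, 0))), M := h(false, q(c, 0), q(c, 0)).
MGU = { W ↦ nil, Z ↦ h(c, h(false, q(c, 0), q(c, 0)), h(false, q(c, 0), q(c, 0))), M ↦ h(false, q(c, 0), q(c, 0)), T ↦ nil, X1 ↦ q(c, 0) }, so M ↦ h(false, q(c, 0), q(c, 0)).

h(false, q(c, 0), q(c, 0))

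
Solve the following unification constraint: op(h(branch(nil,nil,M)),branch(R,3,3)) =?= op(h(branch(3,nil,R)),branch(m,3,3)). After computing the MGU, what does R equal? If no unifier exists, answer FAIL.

Decompose op/2: h(branch(nil,nil,M)) =?= h(branch(3,nil,R)),  branch(R,3,3) =?= branch(m,3,3).
Decompose h/1: branch(nil,nil,M) =?= branch(3,nil,R).
Decompose branch/3: nil =?= 3,  nil =?= nil,  M =?= R.
Clash: constants nil and 3 differ; no unifier exists.

FAIL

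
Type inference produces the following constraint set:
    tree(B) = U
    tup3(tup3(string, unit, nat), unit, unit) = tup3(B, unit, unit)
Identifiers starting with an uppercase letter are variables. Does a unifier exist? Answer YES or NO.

YES

Bind U := tree(B); no other remaining equation mentions U.
Decompose tup3/3: tup3(string, unit, nat) = B,  unit = unit,  unit = unit.
Bind B := tup3(string, unit, nat); no other remaining equation mentions B. Substituting into the earlier binding gives U := tree(tup3(string, unit, nat)).
Delete trivial equation unit = unit.
Delete trivial equation unit = unit.
No equations remain and no clash or occurs-check failure arose, so a unifier exists.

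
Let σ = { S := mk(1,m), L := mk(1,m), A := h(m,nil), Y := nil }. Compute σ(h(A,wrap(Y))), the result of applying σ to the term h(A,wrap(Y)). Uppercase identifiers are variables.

h(h(m,nil),wrap(nil))

Replace each occurrence of A with h(m,nil).
Replace each occurrence of Y with nil.
Result: h(h(m,nil),wrap(nil)).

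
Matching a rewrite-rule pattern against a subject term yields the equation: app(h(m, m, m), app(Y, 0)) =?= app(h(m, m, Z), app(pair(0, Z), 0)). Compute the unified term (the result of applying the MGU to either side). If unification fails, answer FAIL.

Decompose app/2: h(m, m, m) =?= h(m, m, Z),  app(Y, 0) =?= app(pair(0, Z), 0).
Decompose h/3: m =?= m,  m =?= m,  m =?= Z.
Delete trivial equation m =?= m.
Delete trivial equation m =?= m.
Bind Z := m; substituting into the remaining equation gives: app(Y, 0) =?= app(pair(0, m), 0).
Decompose app/2: Y =?= pair(0, m),  0 =?= 0.
Bind Y := pair(0, m); no other remaining equation mentions Y.
Delete trivial equation 0 =?= 0.
Applying the MGU to either side gives app(h(m, m, m), app(pair(0, m), 0)).

app(h(m, m, m), app(pair(0, m), 0))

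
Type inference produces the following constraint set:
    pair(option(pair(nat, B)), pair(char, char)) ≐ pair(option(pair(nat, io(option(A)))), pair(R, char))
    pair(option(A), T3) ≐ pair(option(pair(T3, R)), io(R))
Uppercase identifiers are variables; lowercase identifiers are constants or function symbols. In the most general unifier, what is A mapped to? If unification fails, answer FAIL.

pair(io(char), char)

Decompose pair/2: option(pair(nat, B)) ≐ option(pair(nat, io(option(A)))),  pair(char, char) ≐ pair(R, char).
Decompose option/1: pair(nat, B) ≐ pair(nat, io(option(A))).
Decompose pair/2: nat ≐ nat,  B ≐ io(option(A)).
Delete trivial equation nat ≐ nat.
Bind B := io(option(A)); no other remaining equation mentions B.
Decompose pair/2: char ≐ R,  char ≐ char.
Bind R := char; substituting into the one remaining equation that mentions R gives: pair(option(A), T3) ≐ pair(option(pair(T3, char)), io(char)).
Delete trivial equation char ≐ char.
Decompose pair/2: option(A) ≐ option(pair(T3, char)),  T3 ≐ io(char).
Decompose option/1: A ≐ pair(T3, char).
Bind A := pair(T3, char); no other remaining equation mentions A. Substituting into the earlier binding gives B := io(option(pair(T3, char))).
Bind T3 := io(char). Substituting into the earlier bindings gives B := io(option(pair(io(char), char))), A := pair(io(char), char).
MGU = { B ↦ io(option(pair(io(char), char))), R ↦ char, A ↦ pair(io(char), char), T3 ↦ io(char) }, so A ↦ pair(io(char), char).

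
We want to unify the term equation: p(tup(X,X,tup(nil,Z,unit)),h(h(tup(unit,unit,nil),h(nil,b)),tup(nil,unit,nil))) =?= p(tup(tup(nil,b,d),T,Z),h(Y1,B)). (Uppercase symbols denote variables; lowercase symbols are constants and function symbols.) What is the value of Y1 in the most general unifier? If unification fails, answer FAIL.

Decompose p/2: tup(X,X,tup(nil,Z,unit)) =?= tup(tup(nil,b,d),T,Z),  h(h(tup(unit,unit,nil),h(nil,b)),tup(nil,unit,nil)) =?= h(Y1,B).
Decompose tup/3: X =?= tup(nil,b,d),  X =?= T,  tup(nil,Z,unit) =?= Z.
Bind X := tup(nil,b,d); substituting into the one remaining equation that mentions X gives: tup(nil,b,d) =?= T.
Bind T := tup(nil,b,d); no other remaining equation mentions T.
Occurs check fails: Z occurs in tup(nil,Z,unit); the equation Z =?= tup(nil,Z,unit) has no finite solution.

FAIL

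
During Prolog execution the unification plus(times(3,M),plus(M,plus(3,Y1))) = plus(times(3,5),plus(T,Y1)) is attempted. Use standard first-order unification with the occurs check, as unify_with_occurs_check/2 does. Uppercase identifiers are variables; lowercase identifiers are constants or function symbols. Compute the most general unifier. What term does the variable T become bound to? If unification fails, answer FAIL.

Decompose plus/2: times(3,M) = times(3,5),  plus(M,plus(3,Y1)) = plus(T,Y1).
Decompose times/2: 3 = 3,  M = 5.
Delete trivial equation 3 = 3.
Bind M := 5; substituting into the remaining equation gives: plus(5,plus(3,Y1)) = plus(T,Y1).
Decompose plus/2: 5 = T,  plus(3,Y1) = Y1.
Bind T := 5; no other remaining equation mentions T.
Occurs check fails: Y1 occurs in plus(3,Y1); the equation Y1 = plus(3,Y1) has no finite solution.

FAIL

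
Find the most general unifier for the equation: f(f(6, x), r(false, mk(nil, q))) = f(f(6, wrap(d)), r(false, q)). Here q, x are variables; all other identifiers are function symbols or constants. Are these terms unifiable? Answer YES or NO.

Decompose f/2: f(6, x) = f(6, wrap(d)),  r(false, mk(nil, q)) = r(false, q).
Decompose f/2: 6 = 6,  x = wrap(d).
Delete trivial equation 6 = 6.
Bind x := wrap(d); no other remaining equation mentions x.
Decompose r/2: false = false,  mk(nil, q) = q.
Delete trivial equation false = false.
Occurs check fails: q occurs in mk(nil, q); the equation q = mk(nil, q) has no finite solution.

NO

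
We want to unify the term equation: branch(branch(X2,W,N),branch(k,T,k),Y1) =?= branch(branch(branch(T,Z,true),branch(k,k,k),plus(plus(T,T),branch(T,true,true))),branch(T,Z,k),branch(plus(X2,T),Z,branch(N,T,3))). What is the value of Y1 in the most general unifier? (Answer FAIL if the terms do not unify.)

Decompose branch/3: branch(X2,W,N) =?= branch(branch(T,Z,true),branch(k,k,k),plus(plus(T,T),branch(T,true,true))),  branch(k,T,k) =?= branch(T,Z,k),  Y1 =?= branch(plus(X2,T),Z,branch(N,T,3)).
Decompose branch/3: X2 =?= branch(T,Z,true),  W =?= branch(k,k,k),  N =?= plus(plus(T,T),branch(T,true,true)).
Bind X2 := branch(T,Z,true); substituting into the one remaining equation that mentions X2 gives: Y1 =?= branch(plus(branch(T,Z,true),T),Z,branch(N,T,3)).
Bind W := branch(k,k,k); no other remaining equation mentions W.
Bind N := plus(plus(T,T),branch(T,true,true)); substituting into the one remaining equation that mentions N gives: Y1 =?= branch(plus(branch(T,Z,true),T),Z,branch(plus(plus(T,T),branch(T,true,true)),T,3)).
Decompose branch/3: k =?= T,  T =?= Z,  k =?= k.
Bind T := k; substituting into the 2 remaining equations that mention T gives: k =?= Z,  Y1 =?= branch(plus(branch(k,Z,true),k),Z,branch(plus(plus(k,k),branch(k,true,true)),k,3)). Substituting into the earlier bindings gives X2 := branch(k,Z,true), N := plus(plus(k,k),branch(k,true,true)).
Bind Z := k; substituting into the one remaining equation that mentions Z gives: Y1 =?= branch(plus(branch(k,k,true),k),k,branch(plus(plus(k,k),branch(k,true,true)),k,3)). Substituting into the earlier binding gives X2 := branch(k,k,true).
Delete trivial equation k =?= k.
Bind Y1 := branch(plus(branch(k,k,true),k),k,branch(plus(plus(k,k),branch(k,true,true)),k,3)).
MGU = { X2 := branch(k,k,true), W := branch(k,k,k), N := plus(plus(k,k),branch(k,true,true)), T := k, Z := k, Y1 := branch(plus(branch(k,k,true),k),k,branch(plus(plus(k,k),branch(k,true,true)),k,3)) }, so Y1 := branch(plus(branch(k,k,true),k),k,branch(plus(plus(k,k),branch(k,true,true)),k,3)).

branch(plus(branch(k,k,true),k),k,branch(plus(plus(k,k),branch(k,true,true)),k,3))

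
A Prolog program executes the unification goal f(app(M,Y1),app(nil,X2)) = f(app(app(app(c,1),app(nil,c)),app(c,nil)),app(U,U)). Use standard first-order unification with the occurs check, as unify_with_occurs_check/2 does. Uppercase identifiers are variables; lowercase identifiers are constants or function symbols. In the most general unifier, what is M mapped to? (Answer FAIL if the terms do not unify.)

app(app(c,1),app(nil,c))

Decompose f/2: app(M,Y1) = app(app(app(c,1),app(nil,c)),app(c,nil)),  app(nil,X2) = app(U,U).
Decompose app/2: M = app(app(c,1),app(nil,c)),  Y1 = app(c,nil).
Bind M := app(app(c,1),app(nil,c)); no other remaining equation mentions M.
Bind Y1 := app(c,nil); no other remaining equation mentions Y1.
Decompose app/2: nil = U,  X2 = U.
Bind U := nil; substituting into the remaining equation gives: X2 = nil.
Bind X2 := nil.
MGU = { M = app(app(c,1),app(nil,c)), Y1 = app(c,nil), U = nil, X2 = nil }, so M = app(app(c,1),app(nil,c)).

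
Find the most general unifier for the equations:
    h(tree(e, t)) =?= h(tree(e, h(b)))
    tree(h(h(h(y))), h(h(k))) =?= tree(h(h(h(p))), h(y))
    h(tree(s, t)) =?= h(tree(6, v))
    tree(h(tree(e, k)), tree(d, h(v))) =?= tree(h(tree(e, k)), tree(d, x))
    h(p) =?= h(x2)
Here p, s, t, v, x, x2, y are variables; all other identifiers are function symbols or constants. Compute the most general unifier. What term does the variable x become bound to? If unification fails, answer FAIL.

h(h(b))

Decompose h/1: tree(e, t) =?= tree(e, h(b)).
Decompose tree/2: e =?= e,  t =?= h(b).
Delete trivial equation e =?= e.
Bind t := h(b); substituting into the one remaining equation that mentions t gives: h(tree(s, h(b))) =?= h(tree(6, v)).
Decompose tree/2: h(h(h(y))) =?= h(h(h(p))),  h(h(k)) =?= h(y).
Decompose h/1: h(h(y)) =?= h(h(p)).
Decompose h/1: h(y) =?= h(p).
Decompose h/1: y =?= p.
Bind y := p; substituting into the one remaining equation that mentions y gives: h(h(k)) =?= h(p).
Decompose h/1: h(k) =?= p.
Bind p := h(k); substituting into the one remaining equation that mentions p gives: h(h(k)) =?= h(x2). Substituting into the earlier binding gives y := h(k).
Decompose h/1: tree(s, h(b)) =?= tree(6, v).
Decompose tree/2: s =?= 6,  h(b) =?= v.
Bind s := 6; no other remaining equation mentions s.
Bind v := h(b); substituting into the one remaining equation that mentions v gives: tree(h(tree(e, k)), tree(d, h(h(b)))) =?= tree(h(tree(e, k)), tree(d, x)).
Decompose tree/2: h(tree(e, k)) =?= h(tree(e, k)),  tree(d, h(h(b))) =?= tree(d, x).
Delete trivial equation h(tree(e, k)) =?= h(tree(e, k)).
Decompose tree/2: d =?= d,  h(h(b)) =?= x.
Delete trivial equation d =?= d.
Bind x := h(h(b)); no other remaining equation mentions x.
Decompose h/1: h(k) =?= x2.
Bind x2 := h(k).
MGU = { t ↦ h(b), y ↦ h(k), p ↦ h(k), s ↦ 6, v ↦ h(b), x ↦ h(h(b)), x2 ↦ h(k) }, so x ↦ h(h(b)).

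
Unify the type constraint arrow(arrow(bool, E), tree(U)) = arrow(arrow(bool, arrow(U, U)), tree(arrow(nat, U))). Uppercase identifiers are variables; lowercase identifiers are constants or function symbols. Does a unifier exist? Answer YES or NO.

Decompose arrow/2: arrow(bool, E) = arrow(bool, arrow(U, U)),  tree(U) = tree(arrow(nat, U)).
Decompose arrow/2: bool = bool,  E = arrow(U, U).
Delete trivial equation bool = bool.
Bind E := arrow(U, U); no other remaining equation mentions E.
Decompose tree/1: U = arrow(nat, U).
Occurs check fails: U occurs in arrow(nat, U); the equation U = arrow(nat, U) has no finite solution.

NO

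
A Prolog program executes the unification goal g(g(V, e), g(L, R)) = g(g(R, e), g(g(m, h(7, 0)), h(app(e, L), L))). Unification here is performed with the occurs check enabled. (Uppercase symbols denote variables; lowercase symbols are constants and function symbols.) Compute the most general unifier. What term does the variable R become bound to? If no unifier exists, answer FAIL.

h(app(e, g(m, h(7, 0))), g(m, h(7, 0)))

Decompose g/2: g(V, e) = g(R, e),  g(L, R) = g(g(m, h(7, 0)), h(app(e, L), L)).
Decompose g/2: V = R,  e = e.
Bind V := R; no other remaining equation mentions V.
Delete trivial equation e = e.
Decompose g/2: L = g(m, h(7, 0)),  R = h(app(e, L), L).
Bind L := g(m, h(7, 0)); substituting into the remaining equation gives: R = h(app(e, g(m, h(7, 0))), g(m, h(7, 0))).
Bind R := h(app(e, g(m, h(7, 0))), g(m, h(7, 0))). Substituting into the earlier binding gives V := h(app(e, g(m, h(7, 0))), g(m, h(7, 0))).
MGU = { V ↦ h(app(e, g(m, h(7, 0))), g(m, h(7, 0))), L ↦ g(m, h(7, 0)), R ↦ h(app(e, g(m, h(7, 0))), g(m, h(7, 0))) }, so R ↦ h(app(e, g(m, h(7, 0))), g(m, h(7, 0))).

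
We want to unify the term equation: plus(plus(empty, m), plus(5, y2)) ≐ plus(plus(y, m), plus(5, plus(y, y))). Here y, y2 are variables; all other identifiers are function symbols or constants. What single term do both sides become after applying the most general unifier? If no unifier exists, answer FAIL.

plus(plus(empty, m), plus(5, plus(empty, empty)))

Decompose plus/2: plus(empty, m) ≐ plus(y, m),  plus(5, y2) ≐ plus(5, plus(y, y)).
Decompose plus/2: empty ≐ y,  m ≐ m.
Bind y := empty; substituting into the one remaining equation that mentions y gives: plus(5, y2) ≐ plus(5, plus(empty, empty)).
Delete trivial equation m ≐ m.
Decompose plus/2: 5 ≐ 5,  y2 ≐ plus(empty, empty).
Delete trivial equation 5 ≐ 5.
Bind y2 := plus(empty, empty).
Applying the MGU to either side gives plus(plus(empty, m), plus(5, plus(empty, empty))).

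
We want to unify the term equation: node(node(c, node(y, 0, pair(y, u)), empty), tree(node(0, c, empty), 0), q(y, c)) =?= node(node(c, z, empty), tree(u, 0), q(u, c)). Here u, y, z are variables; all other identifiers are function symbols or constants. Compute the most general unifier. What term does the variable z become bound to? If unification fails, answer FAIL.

Decompose node/3: node(c, node(y, 0, pair(y, u)), empty) =?= node(c, z, empty),  tree(node(0, c, empty), 0) =?= tree(u, 0),  q(y, c) =?= q(u, c).
Decompose node/3: c =?= c,  node(y, 0, pair(y, u)) =?= z,  empty =?= empty.
Delete trivial equation c =?= c.
Bind z := node(y, 0, pair(y, u)); no other remaining equation mentions z.
Delete trivial equation empty =?= empty.
Decompose tree/2: node(0, c, empty) =?= u,  0 =?= 0.
Bind u := node(0, c, empty); substituting into the one remaining equation that mentions u gives: q(y, c) =?= q(node(0, c, empty), c). Substituting into the earlier binding gives z := node(y, 0, pair(y, node(0, c, empty))).
Delete trivial equation 0 =?= 0.
Decompose q/2: y =?= node(0, c, empty),  c =?= c.
Bind y := node(0, c, empty); no other remaining equation mentions y. Substituting into the earlier binding gives z := node(node(0, c, empty), 0, pair(node(0, c, empty), node(0, c, empty))).
Delete trivial equation c =?= c.
MGU = { z -> node(node(0, c, empty), 0, pair(node(0, c, empty), node(0, c, empty))), u -> node(0, c, empty), y -> node(0, c, empty) }, so z -> node(node(0, c, empty), 0, pair(node(0, c, empty), node(0, c, empty))).

node(node(0, c, empty), 0, pair(node(0, c, empty), node(0, c, empty)))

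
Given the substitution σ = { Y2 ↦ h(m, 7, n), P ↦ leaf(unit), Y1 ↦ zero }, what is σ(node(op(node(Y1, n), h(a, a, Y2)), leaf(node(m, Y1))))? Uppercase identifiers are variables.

Replace each occurrence of Y2 with h(m, 7, n).
Replace each occurrence of Y1 with zero.
Result: node(op(node(zero, n), h(a, a, h(m, 7, n))), leaf(node(m, zero))).

node(op(node(zero, n), h(a, a, h(m, 7, n))), leaf(node(m, zero)))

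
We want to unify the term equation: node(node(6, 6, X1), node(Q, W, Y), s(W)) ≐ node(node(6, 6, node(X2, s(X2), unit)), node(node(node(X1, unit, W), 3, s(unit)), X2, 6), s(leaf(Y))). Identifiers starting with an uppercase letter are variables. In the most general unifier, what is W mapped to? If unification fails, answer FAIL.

leaf(6)

Decompose node/3: node(6, 6, X1) ≐ node(6, 6, node(X2, s(X2), unit)),  node(Q, W, Y) ≐ node(node(node(X1, unit, W), 3, s(unit)), X2, 6),  s(W) ≐ s(leaf(Y)).
Decompose node/3: 6 ≐ 6,  6 ≐ 6,  X1 ≐ node(X2, s(X2), unit).
Delete trivial equation 6 ≐ 6.
Delete trivial equation 6 ≐ 6.
Bind X1 := node(X2, s(X2), unit); substituting into the one remaining equation that mentions X1 gives: node(Q, W, Y) ≐ node(node(node(node(X2, s(X2), unit), unit, W), 3, s(unit)), X2, 6).
Decompose node/3: Q ≐ node(node(node(X2, s(X2), unit), unit, W), 3, s(unit)),  W ≐ X2,  Y ≐ 6.
Bind Q := node(node(node(X2, s(X2), unit), unit, W), 3, s(unit)); no other remaining equation mentions Q.
Bind W := X2; substituting into the one remaining equation that mentions W gives: s(X2) ≐ s(leaf(Y)). Substituting into the earlier binding gives Q := node(node(node(X2, s(X2), unit), unit, X2), 3, s(unit)).
Bind Y := 6; substituting into the remaining equation gives: s(X2) ≐ s(leaf(6)).
Decompose s/1: X2 ≐ leaf(6).
Bind X2 := leaf(6). Substituting into the earlier bindings gives X1 := node(leaf(6), s(leaf(6)), unit), Q := node(node(node(leaf(6), s(leaf(6)), unit), unit, leaf(6)), 3, s(unit)), W := leaf(6).
MGU = { X1 -> node(leaf(6), s(leaf(6)), unit), Q -> node(node(node(leaf(6), s(leaf(6)), unit), unit, leaf(6)), 3, s(unit)), W -> leaf(6), Y -> 6, X2 -> leaf(6) }, so W -> leaf(6).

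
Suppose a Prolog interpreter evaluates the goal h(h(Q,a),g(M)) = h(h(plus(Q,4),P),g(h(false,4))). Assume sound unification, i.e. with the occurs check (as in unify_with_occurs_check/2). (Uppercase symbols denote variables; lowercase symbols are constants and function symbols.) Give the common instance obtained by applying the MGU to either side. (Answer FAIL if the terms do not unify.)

Decompose h/2: h(Q,a) = h(plus(Q,4),P),  g(M) = g(h(false,4)).
Decompose h/2: Q = plus(Q,4),  a = P.
Occurs check fails: Q occurs in plus(Q,4); the equation Q = plus(Q,4) has no finite solution.

FAIL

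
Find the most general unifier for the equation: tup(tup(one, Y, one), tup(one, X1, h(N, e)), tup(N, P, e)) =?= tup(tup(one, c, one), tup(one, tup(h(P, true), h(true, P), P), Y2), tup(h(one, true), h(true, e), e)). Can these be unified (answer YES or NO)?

Decompose tup/3: tup(one, Y, one) =?= tup(one, c, one),  tup(one, X1, h(N, e)) =?= tup(one, tup(h(P, true), h(true, P), P), Y2),  tup(N, P, e) =?= tup(h(one, true), h(true, e), e).
Decompose tup/3: one =?= one,  Y =?= c,  one =?= one.
Delete trivial equation one =?= one.
Bind Y := c; no other remaining equation mentions Y.
Delete trivial equation one =?= one.
Decompose tup/3: one =?= one,  X1 =?= tup(h(P, true), h(true, P), P),  h(N, e) =?= Y2.
Delete trivial equation one =?= one.
Bind X1 := tup(h(P, true), h(true, P), P); no other remaining equation mentions X1.
Bind Y2 := h(N, e); no other remaining equation mentions Y2.
Decompose tup/3: N =?= h(one, true),  P =?= h(true, e),  e =?= e.
Bind N := h(one, true); no other remaining equation mentions N. Substituting into the earlier binding gives Y2 := h(h(one, true), e).
Bind P := h(true, e); no other remaining equation mentions P. Substituting into the earlier binding gives X1 := tup(h(h(true, e), true), h(true, h(true, e)), h(true, e)).
Delete trivial equation e =?= e.
No equations remain and no clash or occurs-check failure arose, so a unifier exists.

YES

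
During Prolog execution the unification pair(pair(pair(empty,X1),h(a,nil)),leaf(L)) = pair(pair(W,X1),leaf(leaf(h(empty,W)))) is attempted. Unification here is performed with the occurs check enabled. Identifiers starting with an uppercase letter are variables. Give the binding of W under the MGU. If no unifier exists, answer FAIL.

pair(empty,h(a,nil))

Decompose pair/2: pair(pair(empty,X1),h(a,nil)) = pair(W,X1),  leaf(L) = leaf(leaf(h(empty,W))).
Decompose pair/2: pair(empty,X1) = W,  h(a,nil) = X1.
Bind W := pair(empty,X1); substituting into the one remaining equation that mentions W gives: leaf(L) = leaf(leaf(h(empty,pair(empty,X1)))).
Bind X1 := h(a,nil); substituting into the remaining equation gives: leaf(L) = leaf(leaf(h(empty,pair(empty,h(a,nil))))). Substituting into the earlier binding gives W := pair(empty,h(a,nil)).
Decompose leaf/1: L = leaf(h(empty,pair(empty,h(a,nil)))).
Bind L := leaf(h(empty,pair(empty,h(a,nil)))).
MGU = { W ↦ pair(empty,h(a,nil)), X1 ↦ h(a,nil), L ↦ leaf(h(empty,pair(empty,h(a,nil)))) }, so W ↦ pair(empty,h(a,nil)).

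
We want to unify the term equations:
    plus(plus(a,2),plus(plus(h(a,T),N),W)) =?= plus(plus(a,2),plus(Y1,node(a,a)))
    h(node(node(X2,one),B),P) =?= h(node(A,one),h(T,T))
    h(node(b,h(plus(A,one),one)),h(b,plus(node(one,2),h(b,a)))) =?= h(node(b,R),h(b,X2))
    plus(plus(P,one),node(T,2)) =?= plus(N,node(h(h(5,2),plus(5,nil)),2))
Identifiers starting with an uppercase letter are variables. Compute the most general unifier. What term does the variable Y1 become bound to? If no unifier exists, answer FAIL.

plus(h(a,h(h(5,2),plus(5,nil))),plus(h(h(h(5,2),plus(5,nil)),h(h(5,2),plus(5,nil))),one))

Decompose plus/2: plus(a,2) =?= plus(a,2),  plus(plus(h(a,T),N),W) =?= plus(Y1,node(a,a)).
Delete trivial equation plus(a,2) =?= plus(a,2).
Decompose plus/2: plus(h(a,T),N) =?= Y1,  W =?= node(a,a).
Bind Y1 := plus(h(a,T),N); no other remaining equation mentions Y1.
Bind W := node(a,a); no other remaining equation mentions W.
Decompose h/2: node(node(X2,one),B) =?= node(A,one),  P =?= h(T,T).
Decompose node/2: node(X2,one) =?= A,  B =?= one.
Bind A := node(X2,one); substituting into the one remaining equation that mentions A gives: h(node(b,h(plus(node(X2,one),one),one)),h(b,plus(node(one,2),h(b,a)))) =?= h(node(b,R),h(b,X2)).
Bind B := one; no other remaining equation mentions B.
Bind P := h(T,T); substituting into the one remaining equation that mentions P gives: plus(plus(h(T,T),one),node(T,2)) =?= plus(N,node(h(h(5,2),plus(5,nil)),2)).
Decompose h/2: node(b,h(plus(node(X2,one),one),one)) =?= node(b,R),  h(b,plus(node(one,2),h(b,a))) =?= h(b,X2).
Decompose node/2: b =?= b,  h(plus(node(X2,one),one),one) =?= R.
Delete trivial equation b =?= b.
Bind R := h(plus(node(X2,one),one),one); no other remaining equation mentions R.
Decompose h/2: b =?= b,  plus(node(one,2),h(b,a)) =?= X2.
Delete trivial equation b =?= b.
Bind X2 := plus(node(one,2),h(b,a)); no other remaining equation mentions X2. Substituting into the earlier bindings gives A := node(plus(node(one,2),h(b,a)),one), R := h(plus(node(plus(node(one,2),h(b,a)),one),one),one).
Decompose plus/2: plus(h(T,T),one) =?= N,  node(T,2) =?= node(h(h(5,2),plus(5,nil)),2).
Bind N := plus(h(T,T),one); no other remaining equation mentions N. Substituting into the earlier binding gives Y1 := plus(h(a,T),plus(h(T,T),one)).
Decompose node/2: T =?= h(h(5,2),plus(5,nil)),  2 =?= 2.
Bind T := h(h(5,2),plus(5,nil)); no other remaining equation mentions T. Substituting into the earlier bindings gives Y1 := plus(h(a,h(h(5,2),plus(5,nil))),plus(h(h(h(5,2),plus(5,nil)),h(h(5,2),plus(5,nil))),one)), P := h(h(h(5,2),plus(5,nil)),h(h(5,2),plus(5,nil))), N := plus(h(h(h(5,2),plus(5,nil)),h(h(5,2),plus(5,nil))),one).
Delete trivial equation 2 =?= 2.
MGU = { Y1 := plus(h(a,h(h(5,2),plus(5,nil))),plus(h(h(h(5,2),plus(5,nil)),h(h(5,2),plus(5,nil))),one)), W := node(a,a), A := node(plus(node(one,2),h(b,a)),one), B := one, P := h(h(h(5,2),plus(5,nil)),h(h(5,2),plus(5,nil))), R := h(plus(node(plus(node(one,2),h(b,a)),one),one),one), X2 := plus(node(one,2),h(b,a)), N := plus(h(h(h(5,2),plus(5,nil)),h(h(5,2),plus(5,nil))),one), T := h(h(5,2),plus(5,nil)) }, so Y1 := plus(h(a,h(h(5,2),plus(5,nil))),plus(h(h(h(5,2),plus(5,nil)),h(h(5,2),plus(5,nil))),one)).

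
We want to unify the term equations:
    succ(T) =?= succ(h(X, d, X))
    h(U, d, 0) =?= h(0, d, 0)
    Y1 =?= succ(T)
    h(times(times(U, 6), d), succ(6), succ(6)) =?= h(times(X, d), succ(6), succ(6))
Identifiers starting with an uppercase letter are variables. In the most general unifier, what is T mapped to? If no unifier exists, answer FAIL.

h(times(0, 6), d, times(0, 6))

Decompose succ/1: T =?= h(X, d, X).
Bind T := h(X, d, X); substituting into the one remaining equation that mentions T gives: Y1 =?= succ(h(X, d, X)).
Decompose h/3: U =?= 0,  d =?= d,  0 =?= 0.
Bind U := 0; substituting into the one remaining equation that mentions U gives: h(times(times(0, 6), d), succ(6), succ(6)) =?= h(times(X, d), succ(6), succ(6)).
Delete trivial equation d =?= d.
Delete trivial equation 0 =?= 0.
Bind Y1 := succ(h(X, d, X)); no other remaining equation mentions Y1.
Decompose h/3: times(times(0, 6), d) =?= times(X, d),  succ(6) =?= succ(6),  succ(6) =?= succ(6).
Decompose times/2: times(0, 6) =?= X,  d =?= d.
Bind X := times(0, 6); no other remaining equation mentions X. Substituting into the earlier bindings gives T := h(times(0, 6), d, times(0, 6)), Y1 := succ(h(times(0, 6), d, times(0, 6))).
Delete trivial equation d =?= d.
Delete trivial equation succ(6) =?= succ(6).
Delete trivial equation succ(6) =?= succ(6).
MGU = { T -> h(times(0, 6), d, times(0, 6)), U -> 0, Y1 -> succ(h(times(0, 6), d, times(0, 6))), X -> times(0, 6) }, so T -> h(times(0, 6), d, times(0, 6)).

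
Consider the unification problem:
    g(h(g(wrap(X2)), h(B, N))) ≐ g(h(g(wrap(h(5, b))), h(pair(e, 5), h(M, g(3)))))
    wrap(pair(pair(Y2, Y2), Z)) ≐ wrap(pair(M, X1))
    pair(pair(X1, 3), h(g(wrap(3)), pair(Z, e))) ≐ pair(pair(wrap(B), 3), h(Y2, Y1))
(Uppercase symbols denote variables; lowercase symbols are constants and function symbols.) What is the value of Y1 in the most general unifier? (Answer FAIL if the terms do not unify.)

Decompose g/1: h(g(wrap(X2)), h(B, N)) ≐ h(g(wrap(h(5, b))), h(pair(e, 5), h(M, g(3)))).
Decompose h/2: g(wrap(X2)) ≐ g(wrap(h(5, b))),  h(B, N) ≐ h(pair(e, 5), h(M, g(3))).
Decompose g/1: wrap(X2) ≐ wrap(h(5, b)).
Decompose wrap/1: X2 ≐ h(5, b).
Bind X2 := h(5, b); no other remaining equation mentions X2.
Decompose h/2: B ≐ pair(e, 5),  N ≐ h(M, g(3)).
Bind B := pair(e, 5); substituting into the one remaining equation that mentions B gives: pair(pair(X1, 3), h(g(wrap(3)), pair(Z, e))) ≐ pair(pair(wrap(pair(e, 5)), 3), h(Y2, Y1)).
Bind N := h(M, g(3)); no other remaining equation mentions N.
Decompose wrap/1: pair(pair(Y2, Y2), Z) ≐ pair(M, X1).
Decompose pair/2: pair(Y2, Y2) ≐ M,  Z ≐ X1.
Bind M := pair(Y2, Y2); no other remaining equation mentions M. Substituting into the earlier binding gives N := h(pair(Y2, Y2), g(3)).
Bind Z := X1; substituting into the remaining equation gives: pair(pair(X1, 3), h(g(wrap(3)), pair(X1, e))) ≐ pair(pair(wrap(pair(e, 5)), 3), h(Y2, Y1)).
Decompose pair/2: pair(X1, 3) ≐ pair(wrap(pair(e, 5)), 3),  h(g(wrap(3)), pair(X1, e)) ≐ h(Y2, Y1).
Decompose pair/2: X1 ≐ wrap(pair(e, 5)),  3 ≐ 3.
Bind X1 := wrap(pair(e, 5)); substituting into the one remaining equation that mentions X1 gives: h(g(wrap(3)), pair(wrap(pair(e, 5)), e)) ≐ h(Y2, Y1). Substituting into the earlier binding gives Z := wrap(pair(e, 5)).
Delete trivial equation 3 ≐ 3.
Decompose h/2: g(wrap(3)) ≐ Y2,  pair(wrap(pair(e, 5)), e) ≐ Y1.
Bind Y2 := g(wrap(3)); no other remaining equation mentions Y2. Substituting into the earlier bindings gives N := h(pair(g(wrap(3)), g(wrap(3))), g(3)), M := pair(g(wrap(3)), g(wrap(3))).
Bind Y1 := pair(wrap(pair(e, 5)), e).
MGU = { X2 ↦ h(5, b), B ↦ pair(e, 5), N ↦ h(pair(g(wrap(3)), g(wrap(3))), g(3)), M ↦ pair(g(wrap(3)), g(wrap(3))), Z ↦ wrap(pair(e, 5)), X1 ↦ wrap(pair(e, 5)), Y2 ↦ g(wrap(3)), Y1 ↦ pair(wrap(pair(e, 5)), e) }, so Y1 ↦ pair(wrap(pair(e, 5)), e).

pair(wrap(pair(e, 5)), e)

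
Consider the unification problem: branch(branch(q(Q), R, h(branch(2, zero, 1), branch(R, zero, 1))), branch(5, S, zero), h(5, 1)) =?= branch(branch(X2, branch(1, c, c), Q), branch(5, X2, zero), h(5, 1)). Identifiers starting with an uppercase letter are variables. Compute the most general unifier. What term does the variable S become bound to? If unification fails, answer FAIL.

Decompose branch/3: branch(q(Q), R, h(branch(2, zero, 1), branch(R, zero, 1))) =?= branch(X2, branch(1, c, c), Q),  branch(5, S, zero) =?= branch(5, X2, zero),  h(5, 1) =?= h(5, 1).
Decompose branch/3: q(Q) =?= X2,  R =?= branch(1, c, c),  h(branch(2, zero, 1), branch(R, zero, 1)) =?= Q.
Bind X2 := q(Q); substituting into the one remaining equation that mentions X2 gives: branch(5, S, zero) =?= branch(5, q(Q), zero).
Bind R := branch(1, c, c); substituting into the one remaining equation that mentions R gives: h(branch(2, zero, 1), branch(branch(1, c, c), zero, 1)) =?= Q.
Bind Q := h(branch(2, zero, 1), branch(branch(1, c, c), zero, 1)); substituting into the one remaining equation that mentions Q gives: branch(5, S, zero) =?= branch(5, q(h(branch(2, zero, 1), branch(branch(1, c, c), zero, 1))), zero). Substituting into the earlier binding gives X2 := q(h(branch(2, zero, 1), branch(branch(1, c, c), zero, 1))).
Decompose branch/3: 5 =?= 5,  S =?= q(h(branch(2, zero, 1), branch(branch(1, c, c), zero, 1))),  zero =?= zero.
Delete trivial equation 5 =?= 5.
Bind S := q(h(branch(2, zero, 1), branch(branch(1, c, c), zero, 1))); no other remaining equation mentions S.
Delete trivial equation zero =?= zero.
Delete trivial equation h(5, 1) =?= h(5, 1).
MGU = { X2 := q(h(branch(2, zero, 1), branch(branch(1, c, c), zero, 1))), R := branch(1, c, c), Q := h(branch(2, zero, 1), branch(branch(1, c, c), zero, 1)), S := q(h(branch(2, zero, 1), branch(branch(1, c, c), zero, 1))) }, so S := q(h(branch(2, zero, 1), branch(branch(1, c, c), zero, 1))).

q(h(branch(2, zero, 1), branch(branch(1, c, c), zero, 1)))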